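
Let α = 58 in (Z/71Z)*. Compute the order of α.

35

The order of 58 must divide p − 1 = 70 = 2 · 5 · 7.
Divisors: 1, 2, 5, 7, 10, 14, 35, 70.
Check each in increasing order: 58^1 ≡ 58;  58^2 ≡ 27;  58^5 ≡ 37;  58^7 ≡ 5;  58^10 ≡ 20;  58^14 ≡ 25;  58^35 ≡ 1.
Smallest exponent giving 1 is 35.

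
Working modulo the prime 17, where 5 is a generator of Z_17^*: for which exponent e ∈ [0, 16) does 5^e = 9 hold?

10

Successive powers of 5 modulo 17:
  5^0=1  5^1=5  5^2=8  5^3=6  5^4=13  5^5=14
  5^6=2  5^7=10  5^8=16  5^9=12  5^10=9
So 5^10 ≡ 9 (mod 17), giving e = 10.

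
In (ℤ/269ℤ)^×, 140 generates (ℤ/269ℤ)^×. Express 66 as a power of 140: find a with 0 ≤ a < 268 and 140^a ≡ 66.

Baby-step giant-step with m = ceil(sqrt(268)) = 17.
Baby table (140^j mod 269 for j=0..16):
  0:1  1:140  2:232  3:200  4:24  5:132  6:188  7:227
  8:38  9:209  10:208  11:68  12:105  13:174  14:150  15:18
  16:99
Giant step factor: 140^(-17) ≡ 145 (mod 269).
Scan 66·145^i mod 269 for i = 0, 1, …:
  i=0: 66   i=1: 155   i=2: 148   i=3: 209
Match at i=3, j=9: a = 3·17 + 9 = 60.

60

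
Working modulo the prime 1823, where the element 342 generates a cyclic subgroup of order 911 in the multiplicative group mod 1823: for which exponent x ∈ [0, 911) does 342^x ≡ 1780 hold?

78

Baby-step giant-step with m = ceil(sqrt(911)) = 31.
Baby table (342^j mod 1823 for j=0..30):
  0:1  1:342  2:292  3:1422  4:1406  5:1403  6:377  7:1324
  8:704  9:132  10:1392  11:261  12:1758  13:1469  14:1073  15:543
  16:1583  17:1778  18:1017  19:1444  20:1638  21:535  22:670  23:1265
  24:579  25:1134  26:1352  27:1165  28:1016  29:1102  30:1346
Giant step factor: 342^(-31) ≡ 1451 (mod 1823).
Scan 1780·1451^i mod 1823 for i = 0, 1, …:
  i=0: 1780   i=1: 1412   i=2: 1583
Match at i=2, j=16: x = 2·31 + 16 = 78.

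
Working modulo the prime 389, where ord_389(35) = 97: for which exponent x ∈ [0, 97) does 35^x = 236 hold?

14

Baby-step giant-step with m = ceil(sqrt(97)) = 10.
Baby table (35^j mod 389 for j=0..9):
  0:1  1:35  2:58  3:85  4:252  5:262  6:223  7:25
  8:97  9:283
Giant step factor: 35^(-10) ≡ 67 (mod 389).
Scan 236·67^i mod 389 for i = 0, 1, …:
  i=0: 236   i=1: 252
Match at i=1, j=4: x = 1·10 + 4 = 14.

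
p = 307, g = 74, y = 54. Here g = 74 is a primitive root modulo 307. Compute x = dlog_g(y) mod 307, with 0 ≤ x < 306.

Baby-step giant-step with m = ceil(sqrt(306)) = 18.
Baby table (74^j mod 307 for j=0..17):
  0:1  1:74  2:257  3:291  4:44  5:186  6:256  7:217
  8:94  9:202  10:212  11:31  12:145  13:292  14:118  15:136
  16:240  17:261
Giant step factor: 74^(-18) ≡ 216 (mod 307).
Scan 54·216^i mod 307 for i = 0, 1, …:
  i=0: 54   i=1: 305   i=2: 182   i=3: 16
  i=4: 79   i=5: 179   i=6: 289   i=7: 103
  i=8: 144   i=9: 97   i=10: 76   i=11: 145
Match at i=11, j=12: x = 11·18 + 12 = 210.

210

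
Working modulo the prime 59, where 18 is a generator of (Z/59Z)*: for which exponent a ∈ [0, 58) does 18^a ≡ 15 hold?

Baby-step giant-step with m = ceil(sqrt(58)) = 8.
Baby table (18^j mod 59 for j=0..7):
  0:1  1:18  2:29  3:50  4:15  5:34  6:22  7:42
Giant step factor: 18^(-8) ≡ 16 (mod 59).
Scan 15·16^i mod 59 for i = 0, 1, …:
  i=0: 15
Match at i=0, j=4: a = 0·8 + 4 = 4.

4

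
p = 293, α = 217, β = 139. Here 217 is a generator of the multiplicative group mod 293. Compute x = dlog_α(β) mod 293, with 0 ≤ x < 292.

Baby-step giant-step with m = ceil(sqrt(292)) = 18.
Baby table (217^j mod 293 for j=0..17):
  0:1  1:217  2:209  3:231  4:24  5:227  6:35  7:270
  8:283  9:174  10:254  11:34  12:53  13:74  14:236  15:230
  16:100  17:18
Giant step factor: 217^(-18) ≡ 145 (mod 293).
Scan 139·145^i mod 293 for i = 0, 1, …:
  i=0: 139   i=1: 231
Match at i=1, j=3: x = 1·18 + 3 = 21.

21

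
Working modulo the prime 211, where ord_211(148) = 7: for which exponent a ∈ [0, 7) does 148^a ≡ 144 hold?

Successive powers of 148 modulo 211:
  148^0=1  148^1=148  148^2=171  148^3=199  148^4=123  148^5=58
  148^6=144
So 148^6 ≡ 144 (mod 211), giving a = 6.

6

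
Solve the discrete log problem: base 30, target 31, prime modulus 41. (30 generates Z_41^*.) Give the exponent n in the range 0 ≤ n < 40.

Successive powers of 30 modulo 41:
  30^0=1  30^1=30  30^2=39  30^3=22  30^4=4  30^5=38
  30^6=33  30^7=6  30^8=16  30^9=29  30^10=9  30^11=24
  30^12=23  30^13=34  30^14=36  30^15=14  30^16=10  30^17=13
  30^18=21  30^19=15  30^20=40  30^21=11  30^22=2  30^23=19
  30^24=37  30^25=3  30^26=8  30^27=35  30^28=25  30^29=12
  30^30=32  30^31=17  30^32=18  30^33=7  30^34=5  30^35=27
  30^36=31
So 30^36 ≡ 31 (mod 41), giving n = 36.

36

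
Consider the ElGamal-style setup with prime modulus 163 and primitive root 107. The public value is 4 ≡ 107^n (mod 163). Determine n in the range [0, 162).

32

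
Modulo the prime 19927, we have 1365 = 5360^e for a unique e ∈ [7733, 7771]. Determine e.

Compute 5360^7733 mod 19927 = 318, then multiply by 5360 repeatedly:
  5360^7733=318  5360^7734=10685  5360^7735=1402  5360^7736=2241  5360^7737=15706
  5360^7738=12512  5360^7739=9965  5360^7740=8040  5360^7741=12226  5360^7742=11384
  5360^7743=1766  5360^7744=435  5360^7745=141  5360^7746=18461  5360^7747=13405
  5360^7748=13965  5360^7749=6588  5360^7750=1036  5360^7751=13254  5360^7752=1685
  5360^7753=4669  5360^7754=17455  5360^7755=1535  5360^7756=17676  5360^7757=10402
  5360^7758=18901  5360^7759=492  5360^7760=6756  5360^7761=4801  5360^7762=7603
  5360^7763=1365
Found 1365 at exponent 7763.

7763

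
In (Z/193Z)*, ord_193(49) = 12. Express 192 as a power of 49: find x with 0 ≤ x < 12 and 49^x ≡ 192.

6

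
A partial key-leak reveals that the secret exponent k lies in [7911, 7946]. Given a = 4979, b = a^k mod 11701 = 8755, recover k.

Compute 4979^7911 mod 11701 = 10957, then multiply by 4979 repeatedly:
  4979^7911=10957  4979^7912=4841  4979^7913=10980  4979^7914=2348  4979^7915=1393
  4979^7916=8755
Found 8755 at exponent 7916.

7916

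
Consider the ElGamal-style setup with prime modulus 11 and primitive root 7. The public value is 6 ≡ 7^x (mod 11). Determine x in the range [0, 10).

7

Successive powers of 7 modulo 11:
  7^0=1  7^1=7  7^2=5  7^3=2  7^4=3  7^5=10
  7^6=4  7^7=6
So 7^7 ≡ 6 (mod 11), giving x = 7.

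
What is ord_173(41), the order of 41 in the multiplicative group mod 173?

The order of 41 must divide p − 1 = 172 = 2^2 · 43.
Divisors: 1, 2, 4, 43, 86, 172.
Check each in increasing order: 41^1 ≡ 41;  41^2 ≡ 124;  41^4 ≡ 152;  41^43 ≡ 172;  41^86 ≡ 1.
Smallest exponent giving 1 is 86.

86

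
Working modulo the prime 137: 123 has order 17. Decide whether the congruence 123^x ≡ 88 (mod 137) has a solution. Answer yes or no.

88 ∈ ⟨123⟩ iff 88^17 ≡ 1 (mod 137), since |⟨123⟩| = 17.
88^17 mod 137 = 1.
Since 1 = 1, 88 lies in the subgroup.

yes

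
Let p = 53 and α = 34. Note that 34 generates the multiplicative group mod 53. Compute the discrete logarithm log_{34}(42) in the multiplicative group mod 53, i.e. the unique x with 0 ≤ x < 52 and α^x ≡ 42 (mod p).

Baby-step giant-step with m = ceil(sqrt(52)) = 8.
Baby table (34^j mod 53 for j=0..7):
  0:1  1:34  2:43  3:31  4:47  5:8  6:7  7:26
Giant step factor: 34^(-8) ≡ 28 (mod 53).
Scan 42·28^i mod 53 for i = 0, 1, …:
  i=0: 42   i=1: 10   i=2: 15   i=3: 49
  i=4: 47
Match at i=4, j=4: x = 4·8 + 4 = 36.

36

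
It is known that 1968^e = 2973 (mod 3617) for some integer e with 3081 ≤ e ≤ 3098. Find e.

3097

Compute 1968^3081 mod 3617 = 2462, then multiply by 1968 repeatedly:
  1968^3081=2462  1968^3082=2053  1968^3083=115  1968^3084=2066  1968^3085=380
  1968^3086=2738  1968^3087=2671  1968^3088=1027  1968^3089=2850  1968^3090=2450
  1968^3091=139  1968^3092=2277  1968^3093=3290  1968^3094=290  1968^3095=2851
  1968^3096=801  1968^3097=2973
Found 2973 at exponent 3097.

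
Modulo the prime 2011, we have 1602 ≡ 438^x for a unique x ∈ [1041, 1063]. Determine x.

Compute 438^1041 mod 2011 = 1604, then multiply by 438 repeatedly:
  438^1041=1604  438^1042=713  438^1043=589  438^1044=574  438^1045=37
  438^1046=118  438^1047=1409  438^1048=1776  438^1049=1642  438^1050=1269
  438^1051=786  438^1052=387  438^1053=582  438^1054=1530  438^1055=477
  438^1056=1793  438^1057=1044  438^1058=775  438^1059=1602
Found 1602 at exponent 1059.

1059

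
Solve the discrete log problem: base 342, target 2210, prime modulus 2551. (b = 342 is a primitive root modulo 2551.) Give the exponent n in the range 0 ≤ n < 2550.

778

Baby-step giant-step with m = ceil(sqrt(2550)) = 51.
Baby table (342^j mod 2551 for j=0..50):
  0:1  1:342  2:2169  3:2008  4:517  5:795  6:1484  7:2430
  8:1985  9:304  10:1928  11:1218  12:743  13:1557  14:1886  15:2160
  16:1481  17:1404  18:580  19:1933  20:377  21:1384  22:1393  23:1920
  24:1033  25:1248  26:799  27:301  28:902  29:2364  30:2372  31:6
  32:2052  33:259  34:1844  35:551  36:2219  37:1251  38:1825  39:1706
  40:1824  41:1364  42:2206  43:1907  44:1689  45:1112  46:205  47:1233
  48:771  49:929  50:1394
Giant step factor: 342^(-51) ≡ 459 (mod 2551).
Scan 2210·459^i mod 2551 for i = 0, 1, …:
  i=0: 2210   i=1: 1643   i=2: 1592   i=3: 1142
  i=4: 1223   i=5: 137   i=6: 1659   i=7: 1283
  i=8: 2167   i=9: 2314     …   i=14: 1554
  i=15: 1557
Match at i=15, j=13: n = 15·51 + 13 = 778.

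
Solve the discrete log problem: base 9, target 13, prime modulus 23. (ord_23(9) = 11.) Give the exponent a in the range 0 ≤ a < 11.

8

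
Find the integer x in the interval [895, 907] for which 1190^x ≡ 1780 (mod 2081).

906

Compute 1190^895 mod 2081 = 710, then multiply by 1190 repeatedly:
  1190^895=710  1190^896=14  1190^897=12  1190^898=1794  1190^899=1835
  1190^900=681  1190^901=881  1190^902=1647  1190^903=1709  1190^904=573
  1190^905=1383  1190^906=1780
Found 1780 at exponent 906.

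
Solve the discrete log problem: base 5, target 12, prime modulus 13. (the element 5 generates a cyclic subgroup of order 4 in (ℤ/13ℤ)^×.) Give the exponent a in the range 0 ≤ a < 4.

2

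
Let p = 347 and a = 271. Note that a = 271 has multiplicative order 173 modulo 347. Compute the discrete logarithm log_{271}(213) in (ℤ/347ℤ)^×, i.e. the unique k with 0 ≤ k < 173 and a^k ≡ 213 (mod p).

18

Baby-step giant-step with m = ceil(sqrt(173)) = 14.
Baby table (271^j mod 347 for j=0..13):
  0:1  1:271  2:224  3:326  4:208  5:154  6:94  7:143
  8:236  9:108  10:120  11:249  12:161  13:256
Giant step factor: 271^(-14) ≡ 159 (mod 347).
Scan 213·159^i mod 347 for i = 0, 1, …:
  i=0: 213   i=1: 208
Match at i=1, j=4: k = 1·14 + 4 = 18.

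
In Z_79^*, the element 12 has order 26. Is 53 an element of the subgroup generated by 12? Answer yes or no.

no

53 ∈ ⟨12⟩ iff 53^26 ≡ 1 (mod 79), since |⟨12⟩| = 26.
53^26 mod 79 = 55.
Since 55 ≠ 1, 53 does not lie in the subgroup.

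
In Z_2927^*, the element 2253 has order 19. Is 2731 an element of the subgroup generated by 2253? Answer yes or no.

no

2731 ∈ ⟨2253⟩ iff 2731^19 ≡ 1 (mod 2927), since |⟨2253⟩| = 19.
2731^19 mod 2927 = 899.
Since 899 ≠ 1, 2731 does not lie in the subgroup.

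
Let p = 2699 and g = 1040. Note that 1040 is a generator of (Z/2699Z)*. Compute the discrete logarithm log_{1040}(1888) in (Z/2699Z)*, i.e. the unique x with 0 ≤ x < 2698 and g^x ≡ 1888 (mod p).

1853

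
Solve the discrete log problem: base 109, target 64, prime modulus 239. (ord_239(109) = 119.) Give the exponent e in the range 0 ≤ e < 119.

44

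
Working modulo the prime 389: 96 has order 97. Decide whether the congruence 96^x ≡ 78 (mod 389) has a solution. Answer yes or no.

yes

78 ∈ ⟨96⟩ iff 78^97 ≡ 1 (mod 389), since |⟨96⟩| = 97.
78^97 mod 389 = 1.
Since 1 = 1, 78 lies in the subgroup.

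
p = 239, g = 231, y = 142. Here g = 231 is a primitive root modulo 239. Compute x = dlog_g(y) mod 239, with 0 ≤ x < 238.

Baby-step giant-step with m = ceil(sqrt(238)) = 16.
Baby table (231^j mod 239 for j=0..15):
  0:1  1:231  2:64  3:205  4:33  5:214  6:200  7:73
  8:133  9:131  10:147  11:19  12:87  13:21  14:71  15:149
Giant step factor: 231^(-16) ≡ 80 (mod 239).
Scan 142·80^i mod 239 for i = 0, 1, …:
  i=0: 142   i=1: 127   i=2: 122   i=3: 200
Match at i=3, j=6: x = 3·16 + 6 = 54.

54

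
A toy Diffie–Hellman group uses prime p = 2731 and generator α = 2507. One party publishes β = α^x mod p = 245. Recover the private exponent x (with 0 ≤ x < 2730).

276

Baby-step giant-step with m = ceil(sqrt(2730)) = 53.
Baby table (2507^j mod 2731 for j=0..52):
  0:1  1:2507  2:1018  3:1372  4:1275  5:1155  6:725  7:1460
  8:680  9:616  10:1297  11:1689  12:1273  13:1603  14:1420  15:1447
  16:861  17:1037  18:2578  19:1500  20:2644  21:371  22:1557  23:800
  24:1046  25:562  26:2469  27:1337  28:922  29:1028  30:1863  31:531
  32:1220  33:2551  34:2086  35:2468  36:1561  37:2635  38:2387  39:588
  40:2107  41:495  42:1091  43:1406  44:1852  45:264  46:946  47:1114
  48:1716  49:687  50:1779  51:230  52:369
Giant step factor: 2507^(-53) ≡ 884 (mod 2731).
Scan 245·884^i mod 2731 for i = 0, 1, …:
  i=0: 245   i=1: 831   i=2: 2696   i=3: 1832
  i=4: 5   i=5: 1689
Match at i=5, j=11: x = 5·53 + 11 = 276.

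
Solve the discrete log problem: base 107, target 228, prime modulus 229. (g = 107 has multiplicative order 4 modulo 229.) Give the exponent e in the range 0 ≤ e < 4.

2

Successive powers of 107 modulo 229:
  107^0=1  107^1=107  107^2=228
So 107^2 ≡ 228 (mod 229), giving e = 2.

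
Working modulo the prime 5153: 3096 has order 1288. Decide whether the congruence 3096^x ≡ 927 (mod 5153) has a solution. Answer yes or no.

no

927 ∈ ⟨3096⟩ iff 927^1288 ≡ 1 (mod 5153), since |⟨3096⟩| = 1288.
927^1288 mod 5153 = 227.
Since 227 ≠ 1, 927 does not lie in the subgroup.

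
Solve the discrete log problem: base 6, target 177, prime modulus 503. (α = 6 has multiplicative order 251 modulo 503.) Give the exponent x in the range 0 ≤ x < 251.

43

Baby-step giant-step with m = ceil(sqrt(251)) = 16.
Baby table (6^j mod 503 for j=0..15):
  0:1  1:6  2:36  3:216  4:290  5:231  6:380  7:268
  8:99  9:91  10:43  11:258  12:39  13:234  14:398  15:376
Giant step factor: 6^(-16) ≡ 134 (mod 503).
Scan 177·134^i mod 503 for i = 0, 1, …:
  i=0: 177   i=1: 77   i=2: 258
Match at i=2, j=11: x = 2·16 + 11 = 43.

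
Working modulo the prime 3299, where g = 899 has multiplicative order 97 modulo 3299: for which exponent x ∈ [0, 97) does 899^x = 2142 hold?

38

Baby-step giant-step with m = ceil(sqrt(97)) = 10.
Baby table (899^j mod 3299 for j=0..9):
  0:1  1:899  2:3245  3:939  4:2916  5:2078  6:888  7:3253
  8:1533  9:2484
Giant step factor: 899^(-10) ≡ 1311 (mod 3299).
Scan 2142·1311^i mod 3299 for i = 0, 1, …:
  i=0: 2142   i=1: 713   i=2: 1126   i=3: 1533
Match at i=3, j=8: x = 3·10 + 8 = 38.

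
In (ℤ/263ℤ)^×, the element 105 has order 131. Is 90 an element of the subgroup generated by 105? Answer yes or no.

90 ∈ ⟨105⟩ iff 90^131 ≡ 1 (mod 263), since |⟨105⟩| = 131.
90^131 mod 263 = 262.
Since 262 ≠ 1, 90 does not lie in the subgroup.

no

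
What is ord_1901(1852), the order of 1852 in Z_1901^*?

950

The order of 1852 must divide p − 1 = 1900 = 2^2 · 5^2 · 19.
Divisors: 1, 2, 4, 5, 10, 19, 20, 25, 38, 50, 76, 95, 100, 190, 380, 475, 950, 1900.
Check each in increasing order: 1852^1 ≡ 1852;  1852^2 ≡ 500;  1852^4 ≡ 969;  1852^5 ≡ 44;  1852^10 ≡ 35;  1852^19 ≡ 1876;  1852^20 ≡ 1225;  1852^25 ≡ 672;  1852^38 ≡ 625;  1852^50 ≡ 1047;  1852^76 ≡ 920;  1852^95 ≡ 1713;  1852^100 ≡ 1233;  1852^190 ≡ 1126;  1852^380 ≡ 1810;  1852^475 ≡ 1900;  1852^950 ≡ 1.
Smallest exponent giving 1 is 950.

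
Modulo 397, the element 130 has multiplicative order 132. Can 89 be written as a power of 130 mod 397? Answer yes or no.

no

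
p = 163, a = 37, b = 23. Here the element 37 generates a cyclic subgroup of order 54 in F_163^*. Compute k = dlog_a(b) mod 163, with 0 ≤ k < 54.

15

Baby-step giant-step with m = ceil(sqrt(54)) = 8.
Baby table (37^j mod 163 for j=0..7):
  0:1  1:37  2:65  3:123  4:150  5:8  6:133  7:31
Giant step factor: 37^(-8) ≡ 136 (mod 163).
Scan 23·136^i mod 163 for i = 0, 1, …:
  i=0: 23   i=1: 31
Match at i=1, j=7: k = 1·8 + 7 = 15.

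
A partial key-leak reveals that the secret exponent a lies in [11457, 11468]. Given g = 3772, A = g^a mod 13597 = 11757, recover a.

11459

Compute 3772^11457 mod 13597 = 12006, then multiply by 3772 repeatedly:
  3772^11457=12006  3772^11458=8622  3772^11459=11757
Found 11757 at exponent 11459.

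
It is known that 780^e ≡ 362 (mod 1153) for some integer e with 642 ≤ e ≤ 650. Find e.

650

Compute 780^642 mod 1153 = 497, then multiply by 780 repeatedly:
  780^642=497  780^643=252  780^644=550  780^645=84  780^646=952
  780^647=28  780^648=1086  780^649=778  780^650=362
Found 362 at exponent 650.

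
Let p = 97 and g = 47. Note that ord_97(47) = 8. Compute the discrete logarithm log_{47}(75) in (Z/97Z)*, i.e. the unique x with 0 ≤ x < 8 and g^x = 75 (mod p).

2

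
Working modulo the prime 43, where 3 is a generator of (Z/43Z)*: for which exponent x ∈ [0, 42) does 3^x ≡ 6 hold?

Baby-step giant-step with m = ceil(sqrt(42)) = 7.
Baby table (3^j mod 43 for j=0..6):
  0:1  1:3  2:9  3:27  4:38  5:28  6:41
Giant step factor: 3^(-7) ≡ 7 (mod 43).
Scan 6·7^i mod 43 for i = 0, 1, …:
  i=0: 6   i=1: 42   i=2: 36   i=3: 37
  i=4: 1
Match at i=4, j=0: x = 4·7 + 0 = 28.

28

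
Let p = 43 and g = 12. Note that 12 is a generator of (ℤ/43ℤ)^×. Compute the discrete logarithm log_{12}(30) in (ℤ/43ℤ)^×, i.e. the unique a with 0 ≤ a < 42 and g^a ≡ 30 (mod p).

Baby-step giant-step with m = ceil(sqrt(42)) = 7.
Baby table (12^j mod 43 for j=0..6):
  0:1  1:12  2:15  3:8  4:10  5:34  6:21
Giant step factor: 12^(-7) ≡ 7 (mod 43).
Scan 30·7^i mod 43 for i = 0, 1, …:
  i=0: 30   i=1: 38   i=2: 8
Match at i=2, j=3: a = 2·7 + 3 = 17.

17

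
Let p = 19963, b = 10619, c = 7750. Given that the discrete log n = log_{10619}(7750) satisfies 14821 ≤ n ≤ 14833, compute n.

14828

Compute 10619^14821 mod 19963 = 7658, then multiply by 10619 repeatedly:
  10619^14821=7658  10619^14822=11003  10619^14823=17381  10619^14824=10904  10619^14825=4176
  10619^14826=7121  10619^14827=18018  10619^14828=7750
Found 7750 at exponent 14828.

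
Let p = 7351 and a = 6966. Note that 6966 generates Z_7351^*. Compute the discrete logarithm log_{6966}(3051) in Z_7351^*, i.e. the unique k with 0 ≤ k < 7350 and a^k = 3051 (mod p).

Baby-step giant-step with m = ceil(sqrt(7350)) = 86.
Baby table (6966^j mod 7351 for j=0..85):
  0:1  1:6966  2:1205  3:6539  4:3878  5:6574  6:5105  7:4643
  8:6089  9:704  10:947  11:2955  12:1730  13:2891  14:4317  15:6632
  16:4828  17:1023  18:3099  19:5098  20:7338  21:5005  22:6388  23:3205
  24:1043  25:2750  26:7145  27:5800  28:1704  29:5550  30:2391  31:5691
  32:6914  33:6523  34:2687  35:1996  36:3395  37:1403  38:3819  39:7236
  40:169  41:1094  42:5168  43:2441  44:1143  45:1005  46:2678  47:5461
  48:7252  49:1360  50:5672  51:6878  52:5681  53:3413  54:1824  55:3456
  56:7322  57:3814  58:1810  59:1495  60:5154  61:480  62:6326  63:5022
  64:7194  65:1637  66:1941  67:2517  68:1287  69:4373  70:7125  71:6149
  72:7008  73:7088  74:5692  75:6529  76:377  77:1875  78:5874  79:2618
  80:6508  81:1111  82:5974  83:873  84:2041  85:772
Giant step factor: 6966^(-86) ≡ 4510 (mod 7351).
Scan 3051·4510^i mod 7351 for i = 0, 1, …:
  i=0: 3051   i=1: 6289   i=2: 3232   i=3: 6638
  i=4: 4108   i=5: 2560   i=6: 4530   i=7: 1871
  i=8: 6613   i=9: 1623     …   i=75: 4324
  i=76: 6388
Match at i=76, j=22: k = 76·86 + 22 = 6558.

6558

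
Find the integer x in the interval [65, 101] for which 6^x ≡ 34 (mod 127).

74

Compute 6^65 mod 127 = 91, then multiply by 6 repeatedly:
  6^65=91  6^66=38  6^67=101  6^68=98  6^69=80
  6^70=99  6^71=86  6^72=8  6^73=48  6^74=34
Found 34 at exponent 74.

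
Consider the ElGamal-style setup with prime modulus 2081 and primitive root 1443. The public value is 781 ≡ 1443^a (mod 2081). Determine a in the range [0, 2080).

Baby-step giant-step with m = ceil(sqrt(2080)) = 46.
Baby table (1443^j mod 2081 for j=0..45):
  0:1  1:1443  2:1249  3:161  4:1332  5:1313  6:949  7:109
  8:1212  9:876  10:901  11:1599  12:1609  13:1472  14:1476  15:1005
  16:1839  17:402  18:1568  19:577  20:211  21:647  22:1333  23:675
  24:117  25:270  26:463  27:108  28:1850  29:1708  30:740  31:267
  32:296  33:523  34:1367  35:1874  36:963  37:1582  38:2050  39:1049
  40:820  41:1252  42:328  43:917  44:1796  45:783
Giant step factor: 1443^(-46) ≡ 1077 (mod 2081).
Scan 781·1077^i mod 2081 for i = 0, 1, …:
  i=0: 781   i=1: 413   i=2: 1548   i=3: 315
  i=4: 52   i=5: 1898   i=6: 604   i=7: 1236
  i=8: 1413   i=9: 590     …   i=17: 2032
  i=18: 1333
Match at i=18, j=22: a = 18·46 + 22 = 850.

850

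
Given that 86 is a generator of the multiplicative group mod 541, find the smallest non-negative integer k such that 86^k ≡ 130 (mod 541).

Baby-step giant-step with m = ceil(sqrt(540)) = 24.
Baby table (86^j mod 541 for j=0..23):
  0:1  1:86  2:363  3:381  4:306  5:348  6:173  7:271
  8:43  9:452  10:461  11:153  12:174  13:357  14:406  15:292
  16:226  17:501  18:347  19:87  20:449  21:203  22:146  23:113
Giant step factor: 86^(-24) ≡ 27 (mod 541).
Scan 130·27^i mod 541 for i = 0, 1, …:
  i=0: 130   i=1: 264   i=2: 95   i=3: 401
  i=4: 7   i=5: 189   i=6: 234   i=7: 367
  i=8: 171   i=9: 289     …   i=17: 93
  i=18: 347
Match at i=18, j=18: k = 18·24 + 18 = 450.

450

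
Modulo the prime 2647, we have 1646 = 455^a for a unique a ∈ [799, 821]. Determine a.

799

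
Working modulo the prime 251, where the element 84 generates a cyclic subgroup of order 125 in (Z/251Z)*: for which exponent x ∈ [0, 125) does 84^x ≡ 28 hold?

2

Baby-step giant-step with m = ceil(sqrt(125)) = 12.
Baby table (84^j mod 251 for j=0..11):
  0:1  1:84  2:28  3:93  4:31  5:94  6:115  7:122
  8:208  9:153  10:51  11:17
Giant step factor: 84^(-12) ≡ 74 (mod 251).
Scan 28·74^i mod 251 for i = 0, 1, …:
  i=0: 28
Match at i=0, j=2: x = 0·12 + 2 = 2.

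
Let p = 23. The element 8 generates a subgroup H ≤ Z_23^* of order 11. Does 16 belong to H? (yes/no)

16 ∈ ⟨8⟩ iff 16^11 ≡ 1 (mod 23), since |⟨8⟩| = 11.
16^11 mod 23 = 1.
Since 1 = 1, 16 lies in the subgroup.

yes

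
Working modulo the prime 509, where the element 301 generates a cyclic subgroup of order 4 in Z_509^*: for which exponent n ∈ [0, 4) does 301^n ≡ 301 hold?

1

Successive powers of 301 modulo 509:
  301^0=1  301^1=301
So 301^1 ≡ 301 (mod 509), giving n = 1.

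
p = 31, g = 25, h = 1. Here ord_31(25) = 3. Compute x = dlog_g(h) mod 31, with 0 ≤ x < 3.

Successive powers of 25 modulo 31:
  25^0=1
So 25^0 ≡ 1 (mod 31), giving x = 0.

0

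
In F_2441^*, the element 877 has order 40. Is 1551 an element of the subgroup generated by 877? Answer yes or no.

yes

1551 ∈ ⟨877⟩ iff 1551^40 ≡ 1 (mod 2441), since |⟨877⟩| = 40.
1551^40 mod 2441 = 1.
Since 1 = 1, 1551 lies in the subgroup.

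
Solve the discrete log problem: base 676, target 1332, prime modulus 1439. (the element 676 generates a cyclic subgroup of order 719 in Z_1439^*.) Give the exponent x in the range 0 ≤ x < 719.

36

Baby-step giant-step with m = ceil(sqrt(719)) = 27.
Baby table (676^j mod 1439 for j=0..26):
  0:1  1:676  2:813  3:1329  4:468  5:1227  6:588  7:324
  8:296  9:75  10:335  11:537  12:384  13:564  14:1368  15:930
  16:1276  17:615  18:1308  19:662  20:1422  21:20  22:569  23:431
  24:678  25:726  26:77
Giant step factor: 676^(-27) ≡ 470 (mod 1439).
Scan 1332·470^i mod 1439 for i = 0, 1, …:
  i=0: 1332   i=1: 75
Match at i=1, j=9: x = 1·27 + 9 = 36.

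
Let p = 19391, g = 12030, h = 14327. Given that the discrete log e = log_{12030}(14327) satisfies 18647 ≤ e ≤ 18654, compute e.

Compute 12030^18647 mod 19391 = 16594, then multiply by 12030 repeatedly:
  12030^18647=16594  12030^18648=14866  12030^18649=14178  12030^18650=17495  12030^18651=14327
Found 14327 at exponent 18651.

18651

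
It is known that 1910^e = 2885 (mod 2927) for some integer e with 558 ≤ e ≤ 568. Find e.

Compute 1910^558 mod 2927 = 576, then multiply by 1910 repeatedly:
  1910^558=576  1910^559=2535  1910^560=592  1910^561=898  1910^562=2885
Found 2885 at exponent 562.

562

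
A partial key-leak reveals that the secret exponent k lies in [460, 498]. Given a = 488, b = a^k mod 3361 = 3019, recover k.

492

Compute 488^460 mod 3361 = 2913, then multiply by 488 repeatedly:
  488^460=2913  488^461=3202  488^462=3072  488^463=130  488^464=2942
  488^465=549  488^466=2393  488^467=1517  488^468=876  488^469=641
  488^470=235  488^471=406  488^472=3190  488^473=577  488^474=2613
  488^475=1325  488^476=1288  488^477=37  488^478=1251  488^479=2147
  488^480=2465  488^481=3043  488^482=2783  488^483=260  488^484=2523
  488^485=1098  488^486=1425  488^487=3034  488^488=1752  488^489=1282
  488^490=470  488^491=812  488^492=3019
Found 3019 at exponent 492.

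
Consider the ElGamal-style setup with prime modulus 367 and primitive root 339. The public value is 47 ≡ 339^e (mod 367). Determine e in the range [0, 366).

78

Baby-step giant-step with m = ceil(sqrt(366)) = 20.
Baby table (339^j mod 367 for j=0..19):
  0:1  1:339  2:50  3:68  4:298  5:97  6:220  7:79
  8:357  9:280  10:234  11:54  12:323  13:131  14:2  15:311
  16:100  17:136  18:229  19:194
Giant step factor: 339^(-20) ≡ 181 (mod 367).
Scan 47·181^i mod 367 for i = 0, 1, …:
  i=0: 47   i=1: 66   i=2: 202   i=3: 229
Match at i=3, j=18: e = 3·20 + 18 = 78.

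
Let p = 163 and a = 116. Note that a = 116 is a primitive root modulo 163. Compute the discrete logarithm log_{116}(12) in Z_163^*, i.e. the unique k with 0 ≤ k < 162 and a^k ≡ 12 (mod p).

Baby-step giant-step with m = ceil(sqrt(162)) = 13.
Baby table (116^j mod 163 for j=0..12):
  0:1  1:116  2:90  3:8  4:113  5:68  6:64  7:89
  8:55  9:23  10:60  11:114  12:21
Giant step factor: 116^(-13) ≡ 18 (mod 163).
Scan 12·18^i mod 163 for i = 0, 1, …:
  i=0: 12   i=1: 53   i=2: 139   i=3: 57
  i=4: 48   i=5: 49   i=6: 67   i=7: 65
  i=8: 29   i=9: 33   i=10: 105   i=11: 97
  i=12: 116
Match at i=12, j=1: k = 12·13 + 1 = 157.

157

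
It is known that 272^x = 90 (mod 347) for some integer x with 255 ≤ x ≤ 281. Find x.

264

Compute 272^255 mod 347 = 320, then multiply by 272 repeatedly:
  272^255=320  272^256=290  272^257=111  272^258=3  272^259=122
  272^260=219  272^261=231  272^262=25  272^263=207  272^264=90
Found 90 at exponent 264.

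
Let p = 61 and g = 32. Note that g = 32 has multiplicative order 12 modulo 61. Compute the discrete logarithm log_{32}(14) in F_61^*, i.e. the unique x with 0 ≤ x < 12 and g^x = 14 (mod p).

Successive powers of 32 modulo 61:
  32^0=1  32^1=32  32^2=48  32^3=11  32^4=47  32^5=40
  32^6=60  32^7=29  32^8=13  32^9=50  32^10=14
So 32^10 ≡ 14 (mod 61), giving x = 10.

10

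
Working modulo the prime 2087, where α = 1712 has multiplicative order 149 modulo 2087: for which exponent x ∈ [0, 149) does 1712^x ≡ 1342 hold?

145

Baby-step giant-step with m = ceil(sqrt(149)) = 13.
Baby table (1712^j mod 2087 for j=0..12):
  0:1  1:1712  2:796  3:2028  4:1255  5:1037  6:1394  7:1087
  8:1427  9:1234  10:564  11:1374  12:239
Giant step factor: 1712^(-13) ≡ 18 (mod 2087).
Scan 1342·18^i mod 2087 for i = 0, 1, …:
  i=0: 1342   i=1: 1199   i=2: 712   i=3: 294
  i=4: 1118   i=5: 1341   i=6: 1181   i=7: 388
  i=8: 723   i=9: 492   i=10: 508   i=11: 796
Match at i=11, j=2: x = 11·13 + 2 = 145.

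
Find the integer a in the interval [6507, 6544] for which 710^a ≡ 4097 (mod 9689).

6526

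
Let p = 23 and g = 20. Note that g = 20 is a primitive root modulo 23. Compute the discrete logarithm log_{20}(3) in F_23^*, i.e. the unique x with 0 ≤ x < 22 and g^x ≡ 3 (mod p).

Successive powers of 20 modulo 23:
  20^0=1  20^1=20  20^2=9  20^3=19  20^4=12  20^5=10
  20^6=16  20^7=21  20^8=6  20^9=5  20^10=8  20^11=22
  20^12=3
So 20^12 ≡ 3 (mod 23), giving x = 12.

12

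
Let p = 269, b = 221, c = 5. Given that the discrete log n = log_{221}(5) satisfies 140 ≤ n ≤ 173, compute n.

156

Compute 221^140 mod 269 = 256, then multiply by 221 repeatedly:
  221^140=256  221^141=86  221^142=176  221^143=160  221^144=121
  221^145=110  221^146=100  221^147=42  221^148=136  221^149=197
  221^150=228  221^151=85  221^152=224  221^153=8  221^154=154
  221^155=140  221^156=5
Found 5 at exponent 156.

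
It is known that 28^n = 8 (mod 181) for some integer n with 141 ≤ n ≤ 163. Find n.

159

Compute 28^141 mod 181 = 6, then multiply by 28 repeatedly:
  28^141=6  28^142=168  28^143=179  28^144=125  28^145=61
  28^146=79  28^147=40  28^148=34  28^149=47  28^150=49
  28^151=105  28^152=44  28^153=146  28^154=106  28^155=72
  28^156=25  28^157=157  28^158=52  28^159=8
Found 8 at exponent 159.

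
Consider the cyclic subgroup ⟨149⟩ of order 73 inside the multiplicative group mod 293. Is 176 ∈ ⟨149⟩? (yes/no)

no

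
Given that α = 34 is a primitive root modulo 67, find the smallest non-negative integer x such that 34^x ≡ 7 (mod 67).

43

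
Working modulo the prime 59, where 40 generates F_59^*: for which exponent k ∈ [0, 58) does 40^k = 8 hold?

39

Baby-step giant-step with m = ceil(sqrt(58)) = 8.
Baby table (40^j mod 59 for j=0..7):
  0:1  1:40  2:7  3:44  4:49  5:13  6:48  7:32
Giant step factor: 40^(-8) ≡ 36 (mod 59).
Scan 8·36^i mod 59 for i = 0, 1, …:
  i=0: 8   i=1: 52   i=2: 43   i=3: 14
  i=4: 32
Match at i=4, j=7: k = 4·8 + 7 = 39.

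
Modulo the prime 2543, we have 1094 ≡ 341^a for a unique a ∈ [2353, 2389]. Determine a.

Compute 341^2353 mod 2543 = 2233, then multiply by 341 repeatedly:
  341^2353=2233  341^2354=1096  341^2355=2458  341^2356=1531  341^2357=756
  341^2358=953  341^2359=2012  341^2360=2025  341^2361=1372  341^2362=2483
  341^2363=2427  341^2364=1132  341^2365=2019  341^2366=1869  341^2367=1579
  341^2368=1866  341^2369=556  341^2370=1414  341^2371=1547  341^2372=1126
  341^2373=2516  341^2374=965  341^2375=1018  341^2376=1290  341^2377=2494
  341^2378=1092  341^2379=1094
Found 1094 at exponent 2379.

2379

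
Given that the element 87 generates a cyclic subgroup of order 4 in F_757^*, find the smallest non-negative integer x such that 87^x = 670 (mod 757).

Successive powers of 87 modulo 757:
  87^0=1  87^1=87  87^2=756  87^3=670
So 87^3 ≡ 670 (mod 757), giving x = 3.

3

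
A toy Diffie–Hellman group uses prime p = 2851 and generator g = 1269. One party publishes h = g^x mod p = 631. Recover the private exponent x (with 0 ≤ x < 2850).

1971

Baby-step giant-step with m = ceil(sqrt(2850)) = 54.
Baby table (1269^j mod 2851 for j=0..53):
  0:1  1:1269  2:2397  3:2627  4:844  5:1911  6:1709  7:1961
  8:2437  9:2069  10:2641  11:1504  12:1257  13:1424  14:2373  15:681
  16:336  17:1585  18:1410  19:1713  20:1335  21:621  22:1173  23:315
  24:595  25:2391  26:715  27:717  28:404  29:2347  30:1899  31:736
  32:1707  33:2274  34:494  35:2517  36:953  37:533  38:690  39:353
  40:350  41:2245  42:756  43:1428  44:1747  45:1716  46:2291  47:2110
  48:501  49:2847  50:626  51:1816  52:896  53:2326
Giant step factor: 1269^(-54) ≡ 2782 (mod 2851).
Scan 631·2782^i mod 2851 for i = 0, 1, …:
  i=0: 631   i=1: 2077   i=2: 2088   i=3: 1329
  i=4: 2382   i=5: 1000   i=6: 2275   i=7: 2681
  i=8: 326   i=9: 314     …   i=35: 1725
  i=36: 717
Match at i=36, j=27: x = 36·54 + 27 = 1971.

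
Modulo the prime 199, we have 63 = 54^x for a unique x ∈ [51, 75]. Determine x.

54

Compute 54^51 mod 199 = 12, then multiply by 54 repeatedly:
  54^51=12  54^52=51  54^53=167  54^54=63
Found 63 at exponent 54.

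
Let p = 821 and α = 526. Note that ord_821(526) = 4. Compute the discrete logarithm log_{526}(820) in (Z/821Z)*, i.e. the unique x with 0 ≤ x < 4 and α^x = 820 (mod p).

2

Successive powers of 526 modulo 821:
  526^0=1  526^1=526  526^2=820
So 526^2 ≡ 820 (mod 821), giving x = 2.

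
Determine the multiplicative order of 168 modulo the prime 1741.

The order of 168 must divide p − 1 = 1740 = 2^2 · 3 · 5 · 29.
Divisors: 1, 2, 3, 4, 5, 6, 10, 12, 15, 20, 29, 30, 58, 60, 87, 116, 145, 174, 290, 348, 435, 580, 870, 1740.
Check each in increasing order: 168^1 ≡ 168;  168^2 ≡ 368;  168^3 ≡ 889;  168^4 ≡ 1367;  168^5 ≡ 1585;  168^6 ≡ 1648;  168^10 ≡ 1703;  168^12 ≡ 1685;  168^15 ≡ 705;  168^20 ≡ 1444;  168^29 ≡ 5;  168^30 ≡ 840;  168^58 ≡ 25;  168^60 ≡ 495;  168^87 ≡ 125;  168^116 ≡ 625;  168^145 ≡ 1384;  168^174 ≡ 1697;  168^290 ≡ 356;  168^348 ≡ 195;  168^435 ≡ 1.
Smallest exponent giving 1 is 435.

435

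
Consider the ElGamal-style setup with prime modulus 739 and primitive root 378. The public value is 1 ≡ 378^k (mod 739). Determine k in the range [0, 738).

0

Baby-step giant-step with m = ceil(sqrt(738)) = 28.
Baby table (378^j mod 739 for j=0..27):
  0:1  1:378  2:257  3:337  4:278  5:146  6:502  7:572
  8:428  9:682  10:624  11:131  12:5  13:412  14:546  15:207
  16:651  17:730  18:293  19:643  20:662  21:454  22:164  23:655
  24:25  25:582  26:513  27:296
Giant step factor: 378^(-28) ≡ 435 (mod 739).
Scan 1·435^i mod 739 for i = 0, 1, …:
  i=0: 1
Match at i=0, j=0: k = 0·28 + 0 = 0.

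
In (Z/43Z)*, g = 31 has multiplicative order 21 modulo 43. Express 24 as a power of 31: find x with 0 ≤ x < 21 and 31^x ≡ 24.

16

Successive powers of 31 modulo 43:
  31^0=1  31^1=31  31^2=15  31^3=35  31^4=10  31^5=9
  31^6=21  31^7=6  31^8=14  31^9=4  31^10=38  31^11=17
  31^12=11  31^13=40  31^14=36  31^15=41  31^16=24
So 31^16 ≡ 24 (mod 43), giving x = 16.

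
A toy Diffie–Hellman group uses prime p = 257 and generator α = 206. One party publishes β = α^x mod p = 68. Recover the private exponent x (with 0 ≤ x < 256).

Baby-step giant-step with m = ceil(sqrt(256)) = 16.
Baby table (206^j mod 257 for j=0..15):
  0:1  1:206  2:31  3:218  4:190  5:76  6:236  7:43
  8:120  9:48  10:122  11:203  12:184  13:125  14:50  15:20
Giant step factor: 206^(-16) ≡ 225 (mod 257).
Scan 68·225^i mod 257 for i = 0, 1, …:
  i=0: 68   i=1: 137   i=2: 242   i=3: 223
  i=4: 60   i=5: 136   i=6: 17   i=7: 227
  i=8: 189   i=9: 120
Match at i=9, j=8: x = 9·16 + 8 = 152.

152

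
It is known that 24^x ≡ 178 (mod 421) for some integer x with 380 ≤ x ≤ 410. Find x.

410

Compute 24^380 mod 421 = 93, then multiply by 24 repeatedly:
  24^380=93  24^381=127  24^382=101  24^383=319  24^384=78
  24^385=188  24^386=302  24^387=91  24^388=79  24^389=212
  24^390=36  24^391=22  24^392=107  24^393=42  24^394=166
  24^395=195  24^396=49  24^397=334  24^398=17  24^399=408
  24^400=109  24^401=90  24^402=55  24^403=57  24^404=105
  24^405=415  24^406=277  24^407=333  24^408=414  24^409=253
  24^410=178
Found 178 at exponent 410.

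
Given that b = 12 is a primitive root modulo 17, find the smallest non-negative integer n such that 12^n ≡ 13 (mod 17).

Successive powers of 12 modulo 17:
  12^0=1  12^1=12  12^2=8  12^3=11  12^4=13
So 12^4 ≡ 13 (mod 17), giving n = 4.

4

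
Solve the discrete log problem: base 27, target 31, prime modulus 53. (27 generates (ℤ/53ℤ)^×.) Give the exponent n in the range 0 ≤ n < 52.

Baby-step giant-step with m = ceil(sqrt(52)) = 8.
Baby table (27^j mod 53 for j=0..7):
  0:1  1:27  2:40  3:20  4:10  5:5  6:29  7:41
Giant step factor: 27^(-8) ≡ 44 (mod 53).
Scan 31·44^i mod 53 for i = 0, 1, …:
  i=0: 31   i=1: 39   i=2: 20
Match at i=2, j=3: n = 2·8 + 3 = 19.

19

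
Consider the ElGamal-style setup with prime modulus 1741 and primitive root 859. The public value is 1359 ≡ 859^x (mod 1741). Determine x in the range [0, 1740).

658

Baby-step giant-step with m = ceil(sqrt(1740)) = 42.
Baby table (859^j mod 1741 for j=0..41):
  0:1  1:859  2:1438  3:873  4:1277  5:113  6:1312  7:581
  8:1153  9:1539  10:582  11:271  12:1236  13:1455  14:1548  15:1349
  16:1026  17:388  18:761  19:824  20:970  21:1032  22:319  23:684
  24:839  25:1668  26:1710  27:1227  28:688  29:793  30:456  31:1720
  32:1112  33:1140  34:818  35:1039  36:1109  37:304  38:1727  39:161
  40:760  41:1706
Giant step factor: 859^(-42) ≡ 93 (mod 1741).
Scan 1359·93^i mod 1741 for i = 0, 1, …:
  i=0: 1359   i=1: 1035   i=2: 500   i=3: 1234
  i=4: 1597   i=5: 536   i=6: 1100   i=7: 1322
  i=8: 1076   i=9: 831     …   i=14: 101
  i=15: 688
Match at i=15, j=28: x = 15·42 + 28 = 658.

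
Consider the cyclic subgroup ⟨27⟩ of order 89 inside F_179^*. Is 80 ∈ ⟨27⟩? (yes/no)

yes

80 ∈ ⟨27⟩ iff 80^89 ≡ 1 (mod 179), since |⟨27⟩| = 89.
80^89 mod 179 = 1.
Since 1 = 1, 80 lies in the subgroup.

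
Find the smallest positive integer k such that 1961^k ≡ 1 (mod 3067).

The order of 1961 must divide p − 1 = 3066 = 2 · 3 · 7 · 73.
Divisors: 1, 2, 3, 6, 7, 14, 21, 42, 73, 146, 219, 438, 511, 1022, 1533, 3066.
Check each in increasing order: 1961^1 ≡ 1961;  1961^2 ≡ 2570;  1961^3 ≡ 689;  1961^6 ≡ 2403;  1961^7 ≡ 1371;  1961^14 ≡ 2637;  1961^21 ≡ 2401;  1961^42 ≡ 1908;  1961^73 ≡ 1495;  1961^146 ≡ 2249;  1961^219 ≡ 823;  1961^438 ≡ 2589;  1961^511 ≡ 1.
Smallest exponent giving 1 is 511.

511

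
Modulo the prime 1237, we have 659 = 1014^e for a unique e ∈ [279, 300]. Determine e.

297

Compute 1014^279 mod 1237 = 62, then multiply by 1014 repeatedly:
  1014^279=62  1014^280=1018  1014^281=594  1014^282=1134  1014^283=703
  1014^284=330  1014^285=630  1014^286=528  1014^287=1008  1014^288=350
  1014^289=1118  1014^290=560  1014^291=57  1014^292=896  1014^293=586
  1014^294=444  1014^295=1185  1014^296=463  1014^297=659
Found 659 at exponent 297.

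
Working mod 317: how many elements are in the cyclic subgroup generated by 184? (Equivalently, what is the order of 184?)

316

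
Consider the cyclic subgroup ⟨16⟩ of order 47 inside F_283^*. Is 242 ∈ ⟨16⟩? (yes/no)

no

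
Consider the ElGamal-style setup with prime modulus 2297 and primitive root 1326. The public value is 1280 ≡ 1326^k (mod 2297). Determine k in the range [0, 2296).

Baby-step giant-step with m = ceil(sqrt(2296)) = 48.
Baby table (1326^j mod 2297 for j=0..47):
  0:1  1:1326  2:1071  3:600  4:838  5:1737  6:1668  7:2054
  8:1659  9:1605  10:1208  11:799  12:557  13:1245  14:1624  15:1135
  16:475  17:472  18:1088  19:172  20:669  21:452  22:2132  23:1722
  24:154  25:2068  26:1847  27:520  28:420  29:1046  30:1905  31:1627
  32:519  33:1391  34:2272  35:1305  36:789  37:1079  38:2020  39:218
  40:1943  41:1481  42:2168  43:1221  44:1958  45:698  46:2154  47:1033
Giant step factor: 1326^(-48) ≡ 545 (mod 2297).
Scan 1280·545^i mod 2297 for i = 0, 1, …:
  i=0: 1280   i=1: 1609   i=2: 1748   i=3: 1702
  i=4: 1899   i=5: 1305
Match at i=5, j=35: k = 5·48 + 35 = 275.

275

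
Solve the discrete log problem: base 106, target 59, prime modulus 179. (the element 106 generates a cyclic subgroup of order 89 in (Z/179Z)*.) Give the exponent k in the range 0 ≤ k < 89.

Baby-step giant-step with m = ceil(sqrt(89)) = 10.
Baby table (106^j mod 179 for j=0..9):
  0:1  1:106  2:138  3:129  4:70  5:81  6:173  7:80
  8:67  9:121
Giant step factor: 106^(-10) ≡ 153 (mod 179).
Scan 59·153^i mod 179 for i = 0, 1, …:
  i=0: 59   i=1: 77   i=2: 146   i=3: 142
  i=4: 67
Match at i=4, j=8: k = 4·10 + 8 = 48.

48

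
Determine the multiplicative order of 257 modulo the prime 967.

161

The order of 257 must divide p − 1 = 966 = 2 · 3 · 7 · 23.
Divisors: 1, 2, 3, 6, 7, 14, 21, 23, 42, 46, 69, 138, 161, 322, 483, 966.
Check each in increasing order: 257^1 ≡ 257;  257^2 ≡ 293;  257^3 ≡ 842;  257^6 ≡ 153;  257^7 ≡ 641;  257^14 ≡ 873;  257^21 ≡ 667;  257^23 ≡ 97;  257^42 ≡ 69;  257^46 ≡ 706;  257^69 ≡ 792;  257^138 ≡ 648;  257^161 ≡ 1.
Smallest exponent giving 1 is 161.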